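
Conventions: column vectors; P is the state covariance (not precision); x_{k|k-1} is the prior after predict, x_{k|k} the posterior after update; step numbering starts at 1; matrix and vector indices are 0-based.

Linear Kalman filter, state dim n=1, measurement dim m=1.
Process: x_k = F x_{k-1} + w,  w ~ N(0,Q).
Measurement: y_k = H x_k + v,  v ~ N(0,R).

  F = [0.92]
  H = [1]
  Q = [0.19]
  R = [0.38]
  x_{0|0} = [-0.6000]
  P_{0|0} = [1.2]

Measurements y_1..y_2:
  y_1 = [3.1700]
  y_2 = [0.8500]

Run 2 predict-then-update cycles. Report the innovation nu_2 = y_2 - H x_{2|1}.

step 1: x^-=[-0.5520]  P^-=[1.2057]  S=[1.5857]  K=[0.7604]  nu=[3.7220]  x^+=[2.2780]  P^+=[0.2889]
step 2: x^-=[2.0958]  P^-=[0.4346]  S=[0.8146]  K=[0.5335]  nu=[-1.2458]  x^+=[1.4312]  P^+=[0.2027]

innov = [-1.2458]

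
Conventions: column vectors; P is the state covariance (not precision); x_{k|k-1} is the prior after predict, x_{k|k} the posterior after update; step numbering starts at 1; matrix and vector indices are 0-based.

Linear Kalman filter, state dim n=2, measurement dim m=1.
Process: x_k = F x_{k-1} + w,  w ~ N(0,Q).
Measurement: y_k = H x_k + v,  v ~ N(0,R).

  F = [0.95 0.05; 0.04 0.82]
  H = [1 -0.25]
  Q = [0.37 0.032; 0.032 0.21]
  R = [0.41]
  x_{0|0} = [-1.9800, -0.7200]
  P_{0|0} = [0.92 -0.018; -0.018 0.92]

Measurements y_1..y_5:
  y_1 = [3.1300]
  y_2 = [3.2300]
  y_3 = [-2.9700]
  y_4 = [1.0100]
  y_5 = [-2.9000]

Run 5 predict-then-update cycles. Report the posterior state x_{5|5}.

step 1: x^-=[-1.9170, -0.6696]  P^-=[1.2009 0.0906; 0.0906 0.8289]  S=[1.6174]  K=[0.7285; -0.0721]  nu=[4.8796]  x^+=[1.6377, -1.0214]  P^+=[0.3426 0.1756; 0.1756 0.8205]
step 2: x^-=[1.5047, -0.7720]  P^-=[0.6979 0.2158; 0.2158 0.7738]  S=[1.0484]  K=[0.6142; 0.0213]  nu=[1.5323]  x^+=[2.4459, -0.7394]  P^+=[0.3024 0.2021; 0.2021 0.7733]
step 3: x^-=[2.2867, -0.5085]  P^-=[0.6640 0.2330; 0.2330 0.7437]  S=[1.0040]  K=[0.6033; 0.0469]  nu=[-5.3838]  x^+=[-0.9616, -0.7609]  P^+=[0.2985 0.2046; 0.2046 0.7415]
step 4: x^-=[-0.9516, -0.6624]  P^-=[0.6607 0.2335; 0.2335 0.7225]  S=[0.9991]  K=[0.6029; 0.0530]  nu=[1.7960]  x^+=[0.1312, -0.5673]  P^+=[0.2976 0.2016; 0.2016 0.7197]
step 5: x^-=[0.0962, -0.4599]  P^-=[0.6595 0.2303; 0.2303 0.7076]  S=[0.9986]  K=[0.6028; 0.0535]  nu=[-3.1112]  x^+=[-1.7792, -0.6263]  P^+=[0.2967 0.1981; 0.1981 0.7048]

x_post = [-1.7792, -0.6263]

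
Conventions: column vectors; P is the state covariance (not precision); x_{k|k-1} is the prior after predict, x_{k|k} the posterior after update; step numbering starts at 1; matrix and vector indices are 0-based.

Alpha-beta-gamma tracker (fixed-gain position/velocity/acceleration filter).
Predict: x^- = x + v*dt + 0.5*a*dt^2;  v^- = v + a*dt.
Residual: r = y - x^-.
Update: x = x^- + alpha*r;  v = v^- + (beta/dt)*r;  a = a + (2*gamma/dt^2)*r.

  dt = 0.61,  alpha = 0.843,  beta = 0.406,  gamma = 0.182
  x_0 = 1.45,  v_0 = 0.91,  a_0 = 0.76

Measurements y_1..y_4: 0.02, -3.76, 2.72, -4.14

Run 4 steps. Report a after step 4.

step 1: x_pred=2.1465  r=-2.1265  x^+=0.3539  v^+=-0.0417  a^+=-1.3202
step 2: x_pred=0.0828  r=-3.8428  x^+=-3.1567  v^+=-3.4047  a^+=-5.0793
step 3: x_pred=-6.1786  r=8.8986  x^+=1.3229  v^+=-0.5805  a^+=3.6255
step 4: x_pred=1.6434  r=-5.7834  x^+=-3.2320  v^+=-2.2181  a^+=-2.0320

a_post = -2.0320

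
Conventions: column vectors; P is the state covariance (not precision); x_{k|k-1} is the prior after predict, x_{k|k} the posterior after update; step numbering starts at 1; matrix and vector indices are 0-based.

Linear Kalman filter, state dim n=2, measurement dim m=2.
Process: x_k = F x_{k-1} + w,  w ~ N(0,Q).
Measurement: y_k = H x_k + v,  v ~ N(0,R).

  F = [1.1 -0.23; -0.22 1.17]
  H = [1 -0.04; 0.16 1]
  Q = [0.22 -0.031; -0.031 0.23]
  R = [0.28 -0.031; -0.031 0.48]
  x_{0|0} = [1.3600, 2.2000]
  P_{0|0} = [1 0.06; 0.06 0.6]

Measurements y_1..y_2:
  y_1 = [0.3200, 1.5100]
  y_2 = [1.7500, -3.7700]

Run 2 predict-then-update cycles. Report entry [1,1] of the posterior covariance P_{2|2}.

step 1: x^-=[0.9900, 2.2748]  P^-=[1.4314 -0.3542; -0.3542 1.0689]  S=[1.7414 -0.1967; -0.1967 1.4722]  K=[0.8331 0.0263; -0.1526 0.6672]  nu=[-0.5790, -0.9232]  x^+=[0.4834, 1.7472]  P^+=[0.2304 -0.0501; -0.0501 0.3330]
step 2: x^-=[0.1299, 1.9379]  P^-=[0.5418 -0.2434; -0.2434 0.7228]  S=[0.8424 -0.2150; -0.2150 1.1388]  K=[0.6509 -0.0147; -0.1785 0.5668]  nu=[1.6976, -5.7287]  x^+=[1.3190, -1.6121]  P^+=[0.1805 -0.0561; -0.0561 0.2866]

P_post[1,1] = 0.2866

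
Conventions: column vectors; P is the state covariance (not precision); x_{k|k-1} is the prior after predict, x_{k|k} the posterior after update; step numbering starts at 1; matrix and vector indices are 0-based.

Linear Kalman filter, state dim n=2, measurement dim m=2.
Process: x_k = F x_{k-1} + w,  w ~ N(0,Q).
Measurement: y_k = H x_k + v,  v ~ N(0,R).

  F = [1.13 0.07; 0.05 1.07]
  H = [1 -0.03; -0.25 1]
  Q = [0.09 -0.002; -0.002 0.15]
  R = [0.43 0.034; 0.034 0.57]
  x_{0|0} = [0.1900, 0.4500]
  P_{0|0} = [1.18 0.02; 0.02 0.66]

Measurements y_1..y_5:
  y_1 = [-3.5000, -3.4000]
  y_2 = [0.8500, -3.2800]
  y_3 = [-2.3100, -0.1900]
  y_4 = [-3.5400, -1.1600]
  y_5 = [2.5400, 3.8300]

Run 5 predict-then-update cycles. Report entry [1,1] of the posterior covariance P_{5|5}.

step 1: x^-=[0.2462, 0.4910]  P^-=[1.6031 0.1384; 0.1384 0.9107]  S=[2.0257 -0.2547; -0.2547 1.5117]  K=[0.7842 -0.0415; 0.1305 0.6015]  nu=[-3.7315, -3.8295]  x^+=[-2.5210, -2.2993]  P^+=[0.3384 0.0876; 0.0876 0.3692]
step 2: x^-=[-3.0097, -2.5863]  P^-=[0.5378 0.1510; 0.1510 0.5829]  S=[0.9592 0.0342; 0.0342 1.1110]  K=[0.5560 -0.0022; 0.1218 0.4869]  nu=[3.7821, -1.4461]  x^+=[-0.9037, -2.8297]  P^+=[0.2413 0.0780; 0.0780 0.3012]
step 3: x^-=[-1.2193, -3.0730]  P^-=[0.4120 0.1288; 0.1288 0.5038]  S=[0.8347 0.0456; 0.0456 1.0352]  K=[0.4887 0.0034; 0.1115 0.4507]  nu=[-1.1829, 2.5781]  x^+=[-1.7888, -2.0430]  P^+=[0.2124 0.0716; 0.0716 0.2786]
step 4: x^-=[-2.1643, -2.2754]  P^-=[0.3739 0.1177; 0.1177 0.4771]  S=[0.7973 0.0448; 0.0448 1.0116]  K=[0.4644 0.0034; 0.1051 0.4379]  nu=[-1.4439, 0.5744]  x^+=[-2.8329, -2.1757]  P^+=[0.2018 0.0682; 0.0682 0.2702]
step 5: x^-=[-3.3535, -2.4696]  P^-=[0.3598 0.1123; 0.1123 0.4672]  S=[0.7835 0.0432; 0.0432 1.0035]  K=[0.4548 0.0027; 0.1016 0.4332]  nu=[5.8194, 5.4612]  x^+=[-0.6919, 0.4873]  P^+=[0.1977 0.0664; 0.0664 0.2670]

P_post[1,1] = 0.2670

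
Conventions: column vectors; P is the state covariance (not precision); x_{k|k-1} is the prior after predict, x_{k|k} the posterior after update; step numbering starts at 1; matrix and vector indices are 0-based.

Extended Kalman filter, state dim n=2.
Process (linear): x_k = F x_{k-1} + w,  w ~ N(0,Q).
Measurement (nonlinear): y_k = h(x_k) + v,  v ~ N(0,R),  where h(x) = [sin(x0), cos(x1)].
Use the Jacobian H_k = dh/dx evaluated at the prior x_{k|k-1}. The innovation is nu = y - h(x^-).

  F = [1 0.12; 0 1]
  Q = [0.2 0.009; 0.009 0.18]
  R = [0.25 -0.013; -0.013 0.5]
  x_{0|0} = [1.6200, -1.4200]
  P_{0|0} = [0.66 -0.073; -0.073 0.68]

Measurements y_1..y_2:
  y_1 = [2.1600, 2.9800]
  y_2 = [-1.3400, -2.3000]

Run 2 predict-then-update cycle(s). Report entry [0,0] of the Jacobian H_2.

H_jac[0,0] = -0.4201

step 1: x^-=[1.4496, -1.4200]  P^-=[0.8523 0.0176; 0.0176 0.8600]  H_jac=[0.1209 0.0000; 0.0000 0.9887]  S=[0.2625 -0.0109; -0.0109 1.3406]  K=[0.3933 0.0162; 0.0344 0.6345]  nu=[1.1673, 2.8298]  x^+=[1.9544, 0.4157]  P^+=[0.8115 0.0030; 0.0030 0.3204]
step 2: x^-=[2.0043, 0.4157]  P^-=[1.0168 0.0505; 0.0505 0.5004]  H_jac=[-0.4201 0.0000; 0.0000 -0.4039]  S=[0.4294 -0.0044; -0.0044 0.5816]  K=[-0.9951 -0.0426; -0.0530 -0.3479]  nu=[-2.2475, -3.2148]  x^+=[4.3779, 1.6532]  P^+=[0.5909 0.0208; 0.0208 0.4290]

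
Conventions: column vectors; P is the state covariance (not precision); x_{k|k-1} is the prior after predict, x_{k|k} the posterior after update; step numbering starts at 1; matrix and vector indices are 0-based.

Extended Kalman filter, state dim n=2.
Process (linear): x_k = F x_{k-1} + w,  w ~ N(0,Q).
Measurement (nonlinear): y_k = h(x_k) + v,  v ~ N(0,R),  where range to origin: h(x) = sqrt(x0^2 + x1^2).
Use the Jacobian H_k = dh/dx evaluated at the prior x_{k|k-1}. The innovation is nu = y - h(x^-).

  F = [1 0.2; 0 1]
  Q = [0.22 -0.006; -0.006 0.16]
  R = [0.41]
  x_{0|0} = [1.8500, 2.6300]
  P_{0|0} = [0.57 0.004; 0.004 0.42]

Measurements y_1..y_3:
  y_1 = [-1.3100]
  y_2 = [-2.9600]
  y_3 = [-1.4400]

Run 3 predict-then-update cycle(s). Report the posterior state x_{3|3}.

step 1: x^-=[2.3760, 2.6300]  P^-=[0.8084 0.0820; 0.0820 0.5800]  H_jac=[0.6704 0.7420]  S=[1.1742]  K=[0.5133; 0.4133]  nu=[-4.8543]  x^+=[-0.1159, 0.6235]  P^+=[0.4990 -0.1671; -0.1671 0.3794]
step 2: x^-=[0.0088, 0.6235]  P^-=[0.6673 -0.0973; -0.0973 0.5394]  H_jac=[0.0141 0.9999]  S=[0.9467]  K=[-0.0928; 0.5683]  nu=[-3.5836]  x^+=[0.3413, -1.4129]  P^+=[0.6591 -0.0473; -0.0473 0.2337]
step 3: x^-=[0.0588, -1.4129]  P^-=[0.8695 -0.0066; -0.0066 0.3937]  H_jac=[0.0415 -0.9991]  S=[0.8051]  K=[0.0531; -0.4889]  nu=[-2.8541]  x^+=[-0.0928, -0.0174]  P^+=[0.8673 0.0143; 0.0143 0.2012]

x_post = [-0.0928, -0.0174]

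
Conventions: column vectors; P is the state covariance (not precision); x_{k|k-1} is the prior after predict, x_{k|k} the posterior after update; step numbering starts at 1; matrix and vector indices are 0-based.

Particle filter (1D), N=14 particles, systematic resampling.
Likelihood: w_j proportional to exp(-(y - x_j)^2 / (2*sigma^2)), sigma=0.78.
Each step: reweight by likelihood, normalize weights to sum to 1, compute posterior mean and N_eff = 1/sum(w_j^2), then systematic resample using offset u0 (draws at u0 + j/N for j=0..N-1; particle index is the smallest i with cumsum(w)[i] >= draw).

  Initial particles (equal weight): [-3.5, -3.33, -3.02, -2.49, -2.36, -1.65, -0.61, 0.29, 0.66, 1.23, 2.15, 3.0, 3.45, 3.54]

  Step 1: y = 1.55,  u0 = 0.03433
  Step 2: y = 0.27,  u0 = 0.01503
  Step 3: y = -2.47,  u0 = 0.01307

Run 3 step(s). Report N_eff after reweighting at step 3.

step 1: w=[0.0000, 0.0000, 0.0000, 0.0000, 0.0000, 0.0001, 0.0079, 0.0988, 0.1900, 0.3348, 0.2709, 0.0647, 0.0187, 0.0141]  mean=1.4520  Neff=4.2343  idx=[7, 7, 8, 8, 9, 9, 9, 9, 9, 10, 10, 10, 10, 11]
step 2: w=[0.1579, 0.1579, 0.1394, 0.1394, 0.0741, 0.0741, 0.0741, 0.0741, 0.0741, 0.0087, 0.0087, 0.0087, 0.0087, 0.0003]  mean=0.8066  Neff=8.5846  idx=[0, 0, 0, 1, 1, 2, 2, 3, 3, 4, 5, 6, 7, 8]
step 3: w=[0.1754, 0.1754, 0.1754, 0.1754, 0.1754, 0.0293, 0.0293, 0.0293, 0.0293, 0.0012, 0.0012, 0.0012, 0.0012, 0.0012]  mean=0.3389  Neff=6.3589  idx=[0, 0, 0, 1, 1, 2, 2, 2, 3, 3, 4, 4, 4, 7]

N_eff = 6.3589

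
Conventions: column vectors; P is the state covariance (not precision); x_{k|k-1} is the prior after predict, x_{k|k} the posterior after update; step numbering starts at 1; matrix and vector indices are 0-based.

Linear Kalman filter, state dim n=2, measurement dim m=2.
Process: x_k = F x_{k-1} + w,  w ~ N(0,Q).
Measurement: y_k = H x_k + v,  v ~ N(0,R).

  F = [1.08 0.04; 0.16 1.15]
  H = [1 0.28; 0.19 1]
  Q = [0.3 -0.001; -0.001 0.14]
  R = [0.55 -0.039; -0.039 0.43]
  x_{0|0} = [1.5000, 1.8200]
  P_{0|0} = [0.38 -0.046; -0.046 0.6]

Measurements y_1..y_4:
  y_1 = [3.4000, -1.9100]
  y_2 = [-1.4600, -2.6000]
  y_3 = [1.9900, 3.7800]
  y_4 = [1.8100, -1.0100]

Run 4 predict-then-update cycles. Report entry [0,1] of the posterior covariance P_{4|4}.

P_post[0,1] = -0.0813

step 1: x^-=[1.6928, 2.3330]  P^-=[0.7402 0.0348; 0.0348 0.9263]  S=[1.3823 0.3977; 0.3977 1.3963]  K=[0.5516 -0.0314; 0.0224 0.6618]  nu=[1.0540, -4.5646]  x^+=[2.4176, -0.6641]  P^+=[0.3321 -0.0981; -0.0981 0.3023]
step 2: x^-=[2.5844, -0.3769]  P^-=[0.6793 -0.0522; -0.0522 0.5122]  S=[1.2403 0.1785; 0.1785 0.9469]  K=[0.5389 -0.0204; -0.0029 0.5310]  nu=[-3.9389, -2.7142]  x^+=[0.5172, -1.8068]  P^+=[0.3227 -0.0911; -0.0911 0.2458]
step 3: x^-=[0.4863, -1.9950]  P^-=[0.6689 -0.0477; -0.0477 0.4397]  S=[1.2267 0.1610; 0.1610 0.8758]  K=[0.5354 -0.0078; -0.0031 0.4924]  nu=[2.0623, 5.6826]  x^+=[1.5465, 0.7964]  P^+=[0.3185 -0.0847; -0.0847 0.2279]
step 4: x^-=[1.7021, 1.1633]  P^-=[0.6646 -0.0413; -0.0413 0.4184]  S=[1.2243 0.1610; 0.1610 0.8567]  K=[0.5335 -0.0010; -0.0010 0.4794]  nu=[-0.2178, -2.4967]  x^+=[1.5884, -0.0335]  P^+=[0.3163 -0.0813; -0.0813 0.2216]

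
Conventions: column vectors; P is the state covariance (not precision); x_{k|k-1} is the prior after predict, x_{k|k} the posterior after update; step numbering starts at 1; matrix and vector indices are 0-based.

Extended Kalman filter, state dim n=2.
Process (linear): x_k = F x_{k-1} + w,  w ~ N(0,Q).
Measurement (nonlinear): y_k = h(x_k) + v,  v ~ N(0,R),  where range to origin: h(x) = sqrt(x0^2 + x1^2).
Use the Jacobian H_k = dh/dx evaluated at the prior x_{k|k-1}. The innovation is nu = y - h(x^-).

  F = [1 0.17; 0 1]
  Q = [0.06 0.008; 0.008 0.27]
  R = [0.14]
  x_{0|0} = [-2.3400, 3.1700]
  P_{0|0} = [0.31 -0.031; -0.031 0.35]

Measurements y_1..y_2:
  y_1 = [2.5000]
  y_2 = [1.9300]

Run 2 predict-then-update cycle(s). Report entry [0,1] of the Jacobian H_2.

step 1: x^-=[-1.8011, 3.1700]  P^-=[0.3696 0.0365; 0.0365 0.6200]  H_jac=[-0.4940 0.8695]  S=[0.6675]  K=[-0.2260; 0.7805]  nu=[-1.1459]  x^+=[-1.5422, 2.2756]  P^+=[0.3355 0.1542; 0.1542 0.2133]
step 2: x^-=[-1.1553, 2.2756]  P^-=[0.4541 0.1985; 0.1985 0.4833]  H_jac=[-0.4527 0.8917]  S=[0.4571]  K=[-0.0625; 0.7462]  nu=[-0.6220]  x^+=[-1.1164, 1.8114]  P^+=[0.4523 0.2198; 0.2198 0.2288]

H_jac[0,1] = 0.8917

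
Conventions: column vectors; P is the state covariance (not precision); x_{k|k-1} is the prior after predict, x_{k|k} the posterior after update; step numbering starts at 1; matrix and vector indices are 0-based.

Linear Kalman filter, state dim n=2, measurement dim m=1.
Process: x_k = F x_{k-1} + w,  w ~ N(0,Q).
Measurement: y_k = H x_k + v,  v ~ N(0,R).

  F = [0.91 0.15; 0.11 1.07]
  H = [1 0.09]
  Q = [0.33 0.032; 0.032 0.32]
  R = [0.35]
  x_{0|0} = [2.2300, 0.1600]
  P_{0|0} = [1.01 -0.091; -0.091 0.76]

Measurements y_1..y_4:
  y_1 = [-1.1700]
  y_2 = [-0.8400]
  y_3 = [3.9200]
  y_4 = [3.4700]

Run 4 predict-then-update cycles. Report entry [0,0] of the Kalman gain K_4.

K[0,0] = 0.5891

step 1: x^-=[2.0533, 0.4165]  P^-=[1.1586 0.1650; 0.1650 1.1809]  S=[1.5479]  K=[0.7581; 0.1752]  nu=[-3.2608]  x^+=[-0.4188, -0.1549]  P^+=[0.2690 -0.0407; -0.0407 1.1334]
step 2: x^-=[-0.4043, -0.2118]  P^-=[0.5672 0.2006; 0.2006 1.6113]  S=[0.9663]  K=[0.6056; 0.3576]  nu=[-0.4166]  x^+=[-0.6566, -0.3608]  P^+=[0.2127 -0.0087; -0.0087 1.4877]
step 3: x^-=[-0.6516, -0.4583]  P^-=[0.5373 0.2834; 0.2834 2.0238]  S=[0.9547]  K=[0.5895; 0.4877]  nu=[4.6129]  x^+=[2.0676, 1.7913]  P^+=[0.2055 0.0090; 0.0090 1.7967]
step 4: x^-=[2.1502, 2.1441]  P^-=[0.5431 0.3498; 0.3498 2.3817]  S=[0.9753]  K=[0.5891; 0.5785]  nu=[1.1268]  x^+=[2.8140, 2.7959]  P^+=[0.2046 0.0175; 0.0175 2.0553]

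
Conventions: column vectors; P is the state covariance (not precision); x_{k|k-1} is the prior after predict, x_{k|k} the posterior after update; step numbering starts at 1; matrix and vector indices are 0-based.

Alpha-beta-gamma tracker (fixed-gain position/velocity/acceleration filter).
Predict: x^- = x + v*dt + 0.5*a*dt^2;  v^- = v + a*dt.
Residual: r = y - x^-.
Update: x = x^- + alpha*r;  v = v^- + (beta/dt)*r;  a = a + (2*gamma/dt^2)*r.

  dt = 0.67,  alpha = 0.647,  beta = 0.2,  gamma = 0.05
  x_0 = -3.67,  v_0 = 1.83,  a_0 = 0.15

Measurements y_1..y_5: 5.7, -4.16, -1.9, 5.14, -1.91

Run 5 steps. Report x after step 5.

x_post = 0.4827

step 1: x_pred=-2.4102  r=8.1102  x^+=2.8371  v^+=4.3515  a^+=1.9567
step 2: x_pred=6.1917  r=-10.3517  x^+=-0.5058  v^+=2.5724  a^+=-0.3493
step 3: x_pred=1.1392  r=-3.0392  x^+=-0.8271  v^+=1.4311  a^+=-1.0264
step 4: x_pred=-0.0987  r=5.2387  x^+=3.2907  v^+=2.3072  a^+=0.1406
step 5: x_pred=4.8681  r=-6.7781  x^+=0.4827  v^+=0.3781  a^+=-1.3693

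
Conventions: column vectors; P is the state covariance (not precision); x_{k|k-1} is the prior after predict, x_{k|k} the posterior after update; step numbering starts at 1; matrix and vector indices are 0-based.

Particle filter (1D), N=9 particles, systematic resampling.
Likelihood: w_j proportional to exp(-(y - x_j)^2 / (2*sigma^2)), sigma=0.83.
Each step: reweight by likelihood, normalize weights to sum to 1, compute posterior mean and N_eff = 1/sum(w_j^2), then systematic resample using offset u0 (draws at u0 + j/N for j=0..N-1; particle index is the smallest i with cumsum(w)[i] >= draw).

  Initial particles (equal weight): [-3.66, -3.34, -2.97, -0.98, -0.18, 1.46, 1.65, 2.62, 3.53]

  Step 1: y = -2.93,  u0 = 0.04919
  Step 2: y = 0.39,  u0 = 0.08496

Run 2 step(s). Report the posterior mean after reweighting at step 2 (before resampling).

post_mean = -3.0143

step 1: w=[0.2582, 0.3365, 0.3797, 0.0241, 0.0016, 0.0000, 0.0000, 0.0000, 0.0000]  mean=-3.2204  Neff=3.0804  idx=[0, 0, 1, 1, 1, 2, 2, 2, 2]
step 2: w=[0.0054, 0.0054, 0.0331, 0.0331, 0.0331, 0.2224, 0.2224, 0.2224, 0.2224]  mean=-3.0143  Neff=4.9689  idx=[4, 5, 5, 6, 6, 7, 7, 8, 8]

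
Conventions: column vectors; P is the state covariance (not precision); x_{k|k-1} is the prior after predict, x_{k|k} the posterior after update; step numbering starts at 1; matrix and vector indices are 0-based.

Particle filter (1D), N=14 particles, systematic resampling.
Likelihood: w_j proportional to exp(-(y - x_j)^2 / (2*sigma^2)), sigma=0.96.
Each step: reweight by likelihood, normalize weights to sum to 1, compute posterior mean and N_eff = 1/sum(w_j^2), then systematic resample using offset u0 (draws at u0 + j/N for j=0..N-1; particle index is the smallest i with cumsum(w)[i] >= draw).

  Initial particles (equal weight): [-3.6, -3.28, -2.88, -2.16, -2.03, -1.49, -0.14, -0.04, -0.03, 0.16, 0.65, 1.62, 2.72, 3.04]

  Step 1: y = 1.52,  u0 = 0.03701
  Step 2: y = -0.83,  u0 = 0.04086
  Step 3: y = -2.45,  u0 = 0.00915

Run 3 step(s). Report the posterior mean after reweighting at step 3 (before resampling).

post_mean = -0.0263

step 1: w=[0.0000, 0.0000, 0.0000, 0.0002, 0.0003, 0.0021, 0.0634, 0.0754, 0.0767, 0.1036, 0.1874, 0.2810, 0.1293, 0.0807]  mean=1.1722  Neff=6.1120  idx=[6, 7, 8, 9, 10, 10, 10, 11, 11, 11, 11, 12, 12, 13]
step 2: w=[0.2006, 0.1851, 0.1835, 0.1526, 0.0791, 0.0791, 0.0791, 0.0100, 0.0100, 0.0100, 0.0100, 0.0003, 0.0003, 0.0001]  mean=0.2043  Neff=6.6360  idx=[0, 0, 0, 1, 1, 2, 2, 2, 3, 3, 4, 5, 6, 8]
step 3: w=[0.1249, 0.1249, 0.1249, 0.0967, 0.0967, 0.0942, 0.0942, 0.0942, 0.0561, 0.0561, 0.0123, 0.0123, 0.0123, 0.0003]  mean=-0.0263  Neff=10.1148  idx=[0, 0, 1, 1, 2, 2, 3, 4, 5, 5, 6, 7, 8, 9]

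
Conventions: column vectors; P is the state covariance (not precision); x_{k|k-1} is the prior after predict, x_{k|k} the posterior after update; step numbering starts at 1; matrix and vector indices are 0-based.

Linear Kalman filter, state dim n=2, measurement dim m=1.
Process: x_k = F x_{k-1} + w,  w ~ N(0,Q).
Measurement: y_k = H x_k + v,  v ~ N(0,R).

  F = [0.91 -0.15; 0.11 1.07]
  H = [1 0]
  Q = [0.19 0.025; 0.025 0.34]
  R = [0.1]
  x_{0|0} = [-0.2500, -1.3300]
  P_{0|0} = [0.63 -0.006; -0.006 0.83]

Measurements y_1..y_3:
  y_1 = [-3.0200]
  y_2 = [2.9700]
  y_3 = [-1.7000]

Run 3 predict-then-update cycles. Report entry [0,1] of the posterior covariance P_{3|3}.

step 1: x^-=[-0.0280, -1.4506]  P^-=[0.7320 -0.0509; -0.0509 1.2965]  S=[0.8320]  K=[0.8798; -0.0612]  nu=[-2.9920]  x^+=[-2.6604, -1.2676]  P^+=[0.0880 -0.0061; -0.0061 1.2934]
step 2: x^-=[-2.2308, -1.6489]  P^-=[0.2936 -0.1796; -0.1796 1.8204]  S=[0.3936]  K=[0.7460; -0.4564]  nu=[5.2008]  x^+=[1.6487, -4.0224]  P^+=[0.0746 -0.0456; -0.0456 1.7384]
step 3: x^-=[2.1037, -4.1226]  P^-=[0.3033 -0.2902; -0.2902 2.3205]  S=[0.4033]  K=[0.7521; -0.7196]  nu=[-3.8037]  x^+=[-0.7570, -1.3856]  P^+=[0.0752 -0.0720; -0.0720 2.1116]

P_post[0,1] = -0.0720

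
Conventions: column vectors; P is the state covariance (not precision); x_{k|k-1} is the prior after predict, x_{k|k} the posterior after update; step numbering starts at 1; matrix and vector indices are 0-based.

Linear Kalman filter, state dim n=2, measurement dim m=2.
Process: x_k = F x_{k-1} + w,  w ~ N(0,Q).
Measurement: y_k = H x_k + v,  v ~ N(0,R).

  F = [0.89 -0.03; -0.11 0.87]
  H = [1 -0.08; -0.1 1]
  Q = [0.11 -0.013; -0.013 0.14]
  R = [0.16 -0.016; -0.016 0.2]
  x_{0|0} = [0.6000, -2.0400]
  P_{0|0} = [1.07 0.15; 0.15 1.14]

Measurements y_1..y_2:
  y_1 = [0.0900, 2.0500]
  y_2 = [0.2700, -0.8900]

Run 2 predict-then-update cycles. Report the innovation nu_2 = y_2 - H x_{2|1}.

innov = [0.1907, -2.0776]

step 1: x^-=[0.5952, -1.8408]  P^-=[0.9506 -0.0309; -0.0309 0.9871]  S=[1.1218 -0.2211; -0.2211 1.2028]  K=[0.8601 0.0534; 0.0668 0.8355]  nu=[-0.6525, 3.9503]  x^+=[0.2451, 1.4162]  P^+=[0.1376 0.0107; 0.0107 0.1671]
step 2: x^-=[0.1757, 1.2052]  P^-=[0.2186 -0.0225; -0.0225 0.2661]  S=[0.3839 -0.0818; -0.0818 0.4728]  K=[0.5753 0.0057; 0.0072 0.5688]  nu=[0.1907, -2.0776]  x^+=[0.2735, 0.0247]  P^+=[0.0920 0.0011; 0.0011 0.1138]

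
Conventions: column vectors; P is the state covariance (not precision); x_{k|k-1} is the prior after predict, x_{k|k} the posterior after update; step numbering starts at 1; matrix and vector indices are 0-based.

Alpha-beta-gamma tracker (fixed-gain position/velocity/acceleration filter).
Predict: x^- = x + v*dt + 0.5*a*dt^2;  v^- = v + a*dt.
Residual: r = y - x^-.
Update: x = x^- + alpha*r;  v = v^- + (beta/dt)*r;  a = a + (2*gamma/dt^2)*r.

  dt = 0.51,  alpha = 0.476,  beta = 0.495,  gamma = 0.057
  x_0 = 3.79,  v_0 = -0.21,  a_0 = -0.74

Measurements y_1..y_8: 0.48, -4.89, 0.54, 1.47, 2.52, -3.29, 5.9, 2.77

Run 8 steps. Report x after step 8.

x_post = 4.7379

step 1: x_pred=3.5867  r=-3.1067  x^+=2.1079  v^+=-3.6027  a^+=-2.1016
step 2: x_pred=-0.0028  r=-4.8872  x^+=-2.3291  v^+=-9.4180  a^+=-4.2437
step 3: x_pred=-7.6842  r=8.2242  x^+=-3.7695  v^+=-3.6000  a^+=-0.6391
step 4: x_pred=-5.6886  r=7.1586  x^+=-2.2811  v^+=3.0221  a^+=2.4985
step 5: x_pred=-0.4149  r=2.9349  x^+=0.9821  v^+=7.1449  a^+=3.7848
step 6: x_pred=5.1182  r=-8.4082  x^+=1.1159  v^+=0.9142  a^+=0.0995
step 7: x_pred=1.5951  r=4.3049  x^+=3.6442  v^+=5.1433  a^+=1.9863
step 8: x_pred=6.5256  r=-3.7556  x^+=4.7379  v^+=2.5111  a^+=0.3403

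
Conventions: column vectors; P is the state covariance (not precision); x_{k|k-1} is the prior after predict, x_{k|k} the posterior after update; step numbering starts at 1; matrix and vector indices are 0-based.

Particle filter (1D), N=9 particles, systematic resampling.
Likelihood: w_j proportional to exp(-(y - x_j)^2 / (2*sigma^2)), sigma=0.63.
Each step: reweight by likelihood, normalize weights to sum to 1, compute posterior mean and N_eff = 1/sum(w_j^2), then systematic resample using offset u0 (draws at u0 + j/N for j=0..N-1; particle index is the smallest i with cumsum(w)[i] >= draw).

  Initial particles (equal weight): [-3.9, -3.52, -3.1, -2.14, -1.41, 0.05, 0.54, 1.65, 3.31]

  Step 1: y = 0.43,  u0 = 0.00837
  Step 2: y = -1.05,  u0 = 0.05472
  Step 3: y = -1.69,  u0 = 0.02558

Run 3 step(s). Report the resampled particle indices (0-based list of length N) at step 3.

resampled_idx = [0, 0, 1, 2, 3, 4, 4, 5, 6]

step 1: w=[0.0000, 0.0000, 0.0000, 0.0001, 0.0071, 0.4197, 0.4959, 0.0772, 0.0000]  mean=0.4059  Neff=2.3362  idx=[5, 5, 5, 5, 6, 6, 6, 6, 6]
step 2: w=[0.2020, 0.2020, 0.2020, 0.2020, 0.0384, 0.0384, 0.0384, 0.0384, 0.0384]  mean=0.1441  Neff=5.8616  idx=[0, 0, 1, 1, 2, 3, 3, 4, 7]
step 3: w=[0.1394, 0.1394, 0.1394, 0.1394, 0.1394, 0.1394, 0.1394, 0.0120, 0.0120]  mean=0.0618  Neff=7.3336  idx=[0, 0, 1, 2, 3, 4, 4, 5, 6]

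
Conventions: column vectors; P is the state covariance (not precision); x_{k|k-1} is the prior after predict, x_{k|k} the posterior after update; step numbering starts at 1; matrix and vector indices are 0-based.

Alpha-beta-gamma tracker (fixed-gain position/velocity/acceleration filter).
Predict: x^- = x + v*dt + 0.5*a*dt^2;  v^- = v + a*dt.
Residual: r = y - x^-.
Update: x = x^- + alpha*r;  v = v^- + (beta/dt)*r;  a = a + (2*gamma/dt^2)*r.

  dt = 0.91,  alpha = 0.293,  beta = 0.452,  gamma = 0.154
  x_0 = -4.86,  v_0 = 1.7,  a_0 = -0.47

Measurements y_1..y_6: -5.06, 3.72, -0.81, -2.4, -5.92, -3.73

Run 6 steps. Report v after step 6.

step 1: x_pred=-3.5076  r=-1.5524  x^+=-3.9625  v^+=0.5012  a^+=-1.0474
step 2: x_pred=-3.9400  r=7.6600  x^+=-1.6956  v^+=3.3528  a^+=1.8016
step 3: x_pred=2.1014  r=-2.9114  x^+=1.2484  v^+=3.5462  a^+=0.7188
step 4: x_pred=4.7731  r=-7.1731  x^+=2.6714  v^+=0.6374  a^+=-1.9491
step 5: x_pred=2.4444  r=-8.3644  x^+=-0.0064  v^+=-5.2909  a^+=-5.0601
step 6: x_pred=-6.9163  r=3.1863  x^+=-5.9827  v^+=-8.3130  a^+=-3.8751

v_post = -8.3130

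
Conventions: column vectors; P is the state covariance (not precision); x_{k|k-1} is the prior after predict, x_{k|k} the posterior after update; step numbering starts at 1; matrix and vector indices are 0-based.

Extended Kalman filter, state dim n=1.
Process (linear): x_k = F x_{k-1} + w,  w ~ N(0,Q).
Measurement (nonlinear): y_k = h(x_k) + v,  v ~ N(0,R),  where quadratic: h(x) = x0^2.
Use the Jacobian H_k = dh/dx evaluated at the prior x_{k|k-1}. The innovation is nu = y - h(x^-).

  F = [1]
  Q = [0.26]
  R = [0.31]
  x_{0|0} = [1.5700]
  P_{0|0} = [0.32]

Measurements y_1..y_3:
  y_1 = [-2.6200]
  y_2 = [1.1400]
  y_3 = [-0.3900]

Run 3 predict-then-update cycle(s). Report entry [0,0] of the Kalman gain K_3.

step 1: x^-=[1.5700]  P^-=[0.5800]  H_jac=[3.1400]  S=[6.0286]  K=[0.3021]  nu=[-5.0849]  x^+=[0.0339]  P^+=[0.0298]
step 2: x^-=[0.0339]  P^-=[0.2898]  H_jac=[0.0678]  S=[0.3113]  K=[0.0631]  nu=[1.1389]  x^+=[0.1057]  P^+=[0.2886]
step 3: x^-=[0.1057]  P^-=[0.5486]  H_jac=[0.2114]  S=[0.3345]  K=[0.3467]  nu=[-0.4012]  x^+=[-0.0334]  P^+=[0.5084]

K[0,0] = 0.3467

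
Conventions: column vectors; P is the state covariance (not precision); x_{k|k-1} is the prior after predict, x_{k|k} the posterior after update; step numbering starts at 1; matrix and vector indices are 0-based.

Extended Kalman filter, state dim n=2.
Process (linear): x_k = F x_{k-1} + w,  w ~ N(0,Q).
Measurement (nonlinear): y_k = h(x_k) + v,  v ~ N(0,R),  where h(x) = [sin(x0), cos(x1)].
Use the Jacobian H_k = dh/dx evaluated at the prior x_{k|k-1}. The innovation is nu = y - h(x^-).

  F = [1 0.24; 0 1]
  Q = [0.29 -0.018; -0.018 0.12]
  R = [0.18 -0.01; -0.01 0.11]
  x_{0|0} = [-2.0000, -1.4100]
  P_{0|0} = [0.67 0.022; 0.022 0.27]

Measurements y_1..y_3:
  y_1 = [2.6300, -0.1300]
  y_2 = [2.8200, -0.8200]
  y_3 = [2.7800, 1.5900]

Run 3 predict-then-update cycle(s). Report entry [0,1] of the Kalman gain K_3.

step 1: x^-=[-2.3384, -1.4100]  P^-=[0.9861 0.0688; 0.0688 0.3900]  H_jac=[-0.6944 0.0000; 0.0000 0.9871]  S=[0.6555 -0.0572; -0.0572 0.4900]  K=[-1.0432 0.0169; -0.0044 0.7851]  nu=[3.3496, -0.2901]  x^+=[-5.8374, -1.6526]  P^+=[0.2706 0.0125; 0.0125 0.0875]
step 2: x^-=[-6.2341, -1.6526]  P^-=[0.5717 0.0155; 0.0155 0.2075]  H_jac=[0.9988 0.0000; 0.0000 0.9967]  S=[0.7503 0.0054; 0.0054 0.3162]  K=[0.7608 0.0358; 0.0159 0.6540]  nu=[2.7709, -0.7383]  x^+=[-4.1525, -2.0914]  P^+=[0.1367 -0.0037; -0.0037 0.0720]
step 3: x^-=[-4.6544, -2.0914]  P^-=[0.4291 -0.0044; -0.0044 0.1920]  H_jac=[-0.0579 0.0000; 0.0000 0.8675]  S=[0.1814 -0.0098; -0.0098 0.2545]  K=[-0.1381 -0.0203; 0.0368 0.6559]  nu=[1.7817, 2.0874]  x^+=[-4.9428, -0.6567]  P^+=[0.4256 -0.0010; -0.0010 0.0827]

K[0,1] = -0.0203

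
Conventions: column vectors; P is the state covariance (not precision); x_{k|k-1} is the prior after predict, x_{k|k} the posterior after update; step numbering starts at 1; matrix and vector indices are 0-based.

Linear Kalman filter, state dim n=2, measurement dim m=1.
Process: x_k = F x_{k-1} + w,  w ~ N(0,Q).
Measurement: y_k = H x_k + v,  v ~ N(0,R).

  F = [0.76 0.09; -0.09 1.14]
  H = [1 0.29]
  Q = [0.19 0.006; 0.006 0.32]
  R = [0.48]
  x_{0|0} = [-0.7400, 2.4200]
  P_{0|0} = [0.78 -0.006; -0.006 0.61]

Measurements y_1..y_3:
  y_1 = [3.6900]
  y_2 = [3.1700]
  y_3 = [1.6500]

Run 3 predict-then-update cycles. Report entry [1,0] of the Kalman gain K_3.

K[1,0] = 0.6577

step 1: x^-=[-0.3446, 2.8254]  P^-=[0.6446 0.0101; 0.0101 1.1203]  S=[1.2247]  K=[0.5288; 0.2735]  nu=[3.2152]  x^+=[1.3555, 3.7048]  P^+=[0.3022 -0.1670; -0.1670 1.0287]
step 2: x^-=[1.3636, 4.1015]  P^-=[0.3501 -0.0525; -0.0525 1.6936]  S=[0.9420]  K=[0.3554; 0.4656]  nu=[0.6170]  x^+=[1.5829, 4.3888]  P^+=[0.2310 -0.2084; -0.2084 1.4894]
step 3: x^-=[1.5980, 4.8607]  P^-=[0.3070 -0.0359; -0.0359 2.3002]  S=[0.9596]  K=[0.3091; 0.6577]  nu=[-1.3576]  x^+=[1.1784, 3.9678]  P^+=[0.2153 -0.2310; -0.2310 1.8851]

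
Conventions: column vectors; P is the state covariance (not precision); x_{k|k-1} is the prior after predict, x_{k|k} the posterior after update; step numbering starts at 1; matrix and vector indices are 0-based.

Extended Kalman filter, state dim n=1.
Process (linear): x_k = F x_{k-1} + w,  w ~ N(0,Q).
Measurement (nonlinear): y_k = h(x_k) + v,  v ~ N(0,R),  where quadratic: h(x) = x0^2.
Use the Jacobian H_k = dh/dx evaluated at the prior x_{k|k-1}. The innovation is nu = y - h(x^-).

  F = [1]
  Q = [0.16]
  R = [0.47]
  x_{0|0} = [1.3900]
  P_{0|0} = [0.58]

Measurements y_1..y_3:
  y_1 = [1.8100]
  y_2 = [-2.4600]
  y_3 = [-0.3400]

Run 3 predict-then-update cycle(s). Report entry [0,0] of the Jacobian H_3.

H_jac[0,0] = 0.2556

step 1: x^-=[1.3900]  P^-=[0.7400]  H_jac=[2.7800]  S=[6.1890]  K=[0.3324]  nu=[-0.1221]  x^+=[1.3494]  P^+=[0.0562]
step 2: x^-=[1.3494]  P^-=[0.2162]  H_jac=[2.6988]  S=[2.0447]  K=[0.2854]  nu=[-4.2809]  x^+=[0.1278]  P^+=[0.0497]
step 3: x^-=[0.1278]  P^-=[0.2097]  H_jac=[0.2556]  S=[0.4837]  K=[0.1108]  nu=[-0.3563]  x^+=[0.0883]  P^+=[0.2038]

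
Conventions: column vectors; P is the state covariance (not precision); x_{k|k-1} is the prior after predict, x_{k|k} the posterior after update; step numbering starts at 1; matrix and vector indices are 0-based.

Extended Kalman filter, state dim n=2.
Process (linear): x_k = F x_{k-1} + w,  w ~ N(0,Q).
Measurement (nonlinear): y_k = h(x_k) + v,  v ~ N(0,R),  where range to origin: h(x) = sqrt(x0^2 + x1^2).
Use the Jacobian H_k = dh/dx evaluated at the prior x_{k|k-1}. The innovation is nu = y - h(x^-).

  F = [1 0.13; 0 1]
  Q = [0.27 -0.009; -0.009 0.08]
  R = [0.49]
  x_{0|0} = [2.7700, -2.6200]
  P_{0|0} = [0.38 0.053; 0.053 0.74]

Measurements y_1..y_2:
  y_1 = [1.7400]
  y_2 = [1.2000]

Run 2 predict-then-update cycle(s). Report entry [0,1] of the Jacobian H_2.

step 1: x^-=[2.4294, -2.6200]  P^-=[0.6763 0.1402; 0.1402 0.8200]  H_jac=[0.6799 -0.7333]  S=[1.1038]  K=[0.3235; -0.4584]  nu=[-1.8330]  x^+=[1.8365, -1.7798]  P^+=[0.5608 0.3039; 0.3039 0.5881]
step 2: x^-=[1.6051, -1.7798]  P^-=[0.9197 0.3713; 0.3713 0.6681]  H_jac=[0.6697 -0.7426]  S=[0.9016]  K=[0.3774; -0.2744]  nu=[-1.1967]  x^+=[1.1535, -1.4514]  P^+=[0.7913 0.4647; 0.4647 0.6002]

H_jac[0,1] = -0.7426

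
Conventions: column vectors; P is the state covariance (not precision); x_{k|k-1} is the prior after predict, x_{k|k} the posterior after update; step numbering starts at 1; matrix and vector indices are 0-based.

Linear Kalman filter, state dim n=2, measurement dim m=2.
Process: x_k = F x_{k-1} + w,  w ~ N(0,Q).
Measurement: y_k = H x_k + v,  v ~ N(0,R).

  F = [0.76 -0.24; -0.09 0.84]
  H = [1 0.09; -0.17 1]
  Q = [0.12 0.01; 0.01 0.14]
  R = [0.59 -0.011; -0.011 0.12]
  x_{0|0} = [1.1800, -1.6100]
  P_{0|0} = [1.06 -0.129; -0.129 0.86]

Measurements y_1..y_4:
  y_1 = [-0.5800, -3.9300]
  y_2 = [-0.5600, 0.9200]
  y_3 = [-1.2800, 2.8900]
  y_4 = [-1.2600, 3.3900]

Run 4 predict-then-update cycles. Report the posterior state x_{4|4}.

step 1: x^-=[1.2832, -1.4586]  P^-=[0.8289 -0.3210; -0.3210 0.7749]  S=[1.3673 -0.3983; -0.3983 1.0280]  K=[0.5119 -0.2510; 0.0578 0.8293]  nu=[-1.7319, -2.2533]  x^+=[0.9621, -3.4272]  P^+=[0.3034 0.0158; 0.0158 0.1016]
step 2: x^-=[1.5538, -2.9654]  P^-=[0.2953 -0.0208; -0.0208 0.2117]  S=[0.8833 -0.0626; -0.0626 0.3473]  K=[0.3218 -0.1464; 0.0425 0.6274]  nu=[-1.8469, 4.1496]  x^+=[0.3520, -0.4404]  P^+=[0.1905 0.0113; 0.0113 0.0767]
step 3: x^-=[0.3732, -0.4016]  P^-=[0.2303 -0.0111; -0.0111 0.1940]  S=[0.8199 -0.0436; -0.0436 0.3244]  K=[0.2734 -0.1180; 0.0402 0.6092]  nu=[-1.6171, 3.3551]  x^+=[-0.4650, 1.5772]  P^+=[0.1617 0.0103; 0.0103 0.0744]
step 4: x^-=[-0.7319, 1.3667]  P^-=[0.2139 -0.0093; -0.0093 0.1923]  S=[0.8038 -0.0392; -0.0392 0.3216]  K=[0.2597 -0.1102; 0.0396 0.6076]  nu=[-0.6511, 1.8989]  x^+=[-1.1103, 2.4946]  P^+=[0.1535 0.0100; 0.0100 0.0742]

x_post = [-1.1103, 2.4946]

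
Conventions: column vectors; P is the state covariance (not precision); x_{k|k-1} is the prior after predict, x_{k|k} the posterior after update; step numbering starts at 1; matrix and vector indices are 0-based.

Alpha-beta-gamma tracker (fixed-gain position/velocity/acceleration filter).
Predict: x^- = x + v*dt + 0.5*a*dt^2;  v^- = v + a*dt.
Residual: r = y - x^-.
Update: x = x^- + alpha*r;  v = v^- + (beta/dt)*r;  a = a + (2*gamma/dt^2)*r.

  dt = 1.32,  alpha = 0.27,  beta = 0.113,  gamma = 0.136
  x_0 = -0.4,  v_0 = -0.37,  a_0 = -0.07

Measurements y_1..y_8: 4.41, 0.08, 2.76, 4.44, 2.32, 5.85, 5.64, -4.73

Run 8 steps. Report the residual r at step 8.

resid = -11.1148

step 1: x_pred=-0.9494  r=5.3594  x^+=0.4976  v^+=-0.0036  a^+=0.7666
step 2: x_pred=1.1608  r=-1.0808  x^+=0.8690  v^+=0.9158  a^+=0.5979
step 3: x_pred=2.5988  r=0.1612  x^+=2.6423  v^+=1.7189  a^+=0.6231
step 4: x_pred=5.4541  r=-1.0141  x^+=5.1803  v^+=2.4545  a^+=0.4648
step 5: x_pred=8.8252  r=-6.5052  x^+=7.0688  v^+=2.5112  a^+=-0.5507
step 6: x_pred=9.9038  r=-4.0538  x^+=8.8092  v^+=1.4372  a^+=-1.1835
step 7: x_pred=9.6752  r=-4.0352  x^+=8.5857  v^+=-0.4705  a^+=-1.8135
step 8: x_pred=6.3848  r=-11.1148  x^+=3.3838  v^+=-3.8158  a^+=-3.5486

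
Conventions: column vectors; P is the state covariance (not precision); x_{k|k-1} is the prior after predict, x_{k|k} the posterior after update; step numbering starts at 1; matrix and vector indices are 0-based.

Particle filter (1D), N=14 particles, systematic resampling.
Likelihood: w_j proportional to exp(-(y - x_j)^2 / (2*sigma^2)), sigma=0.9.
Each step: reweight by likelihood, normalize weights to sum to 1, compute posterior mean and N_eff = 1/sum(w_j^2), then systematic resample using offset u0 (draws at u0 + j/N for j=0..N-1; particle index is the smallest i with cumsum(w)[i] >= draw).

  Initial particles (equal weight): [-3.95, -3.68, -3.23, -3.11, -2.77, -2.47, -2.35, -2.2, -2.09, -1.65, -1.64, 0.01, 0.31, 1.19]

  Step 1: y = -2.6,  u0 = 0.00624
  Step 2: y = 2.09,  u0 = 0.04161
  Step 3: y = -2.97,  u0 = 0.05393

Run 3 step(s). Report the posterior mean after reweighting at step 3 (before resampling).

post_mean = -1.7680

step 1: w=[0.0391, 0.0587, 0.0943, 0.1026, 0.1184, 0.1193, 0.1160, 0.1092, 0.1026, 0.0690, 0.0682, 0.0018, 0.0006, 0.0000]  mean=-2.5698  Neff=10.2054  idx=[0, 1, 2, 3, 3, 4, 5, 5, 6, 7, 7, 8, 9, 10]
step 2: w=[0.0000, 0.0000, 0.0001, 0.0001, 0.0001, 0.0011, 0.0064, 0.0064, 0.0124, 0.0278, 0.0278, 0.0494, 0.4243, 0.4443]  mean=-1.7187  Neff=2.6205  idx=[9, 11, 12, 12, 12, 12, 12, 12, 13, 13, 13, 13, 13, 13]
step 3: w=[0.1291, 0.1154, 0.0635, 0.0635, 0.0635, 0.0635, 0.0635, 0.0635, 0.0624, 0.0624, 0.0624, 0.0624, 0.0624, 0.0624]  mean=-1.7680  Neff=12.8958  idx=[0, 0, 1, 2, 3, 4, 5, 6, 8, 9, 10, 11, 12, 13]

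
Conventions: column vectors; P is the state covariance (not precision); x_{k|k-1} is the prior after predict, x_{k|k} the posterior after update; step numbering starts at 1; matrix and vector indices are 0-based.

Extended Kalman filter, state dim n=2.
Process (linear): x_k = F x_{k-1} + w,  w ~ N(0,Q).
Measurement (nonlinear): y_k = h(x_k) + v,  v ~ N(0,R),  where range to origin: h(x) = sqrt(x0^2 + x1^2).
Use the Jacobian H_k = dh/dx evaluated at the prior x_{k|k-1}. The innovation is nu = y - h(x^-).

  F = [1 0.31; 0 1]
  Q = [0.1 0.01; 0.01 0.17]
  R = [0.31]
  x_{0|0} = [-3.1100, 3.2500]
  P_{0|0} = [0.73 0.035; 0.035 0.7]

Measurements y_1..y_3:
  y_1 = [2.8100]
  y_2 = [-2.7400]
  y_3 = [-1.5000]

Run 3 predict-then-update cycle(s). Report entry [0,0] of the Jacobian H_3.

step 1: x^-=[-2.1025, 3.2500]  P^-=[0.9190 0.2620; 0.2620 0.8700]  H_jac=[-0.5432 0.8396]  S=[0.9555]  K=[-0.2922; 0.6156]  nu=[-1.0608]  x^+=[-1.7926, 2.5970]  P^+=[0.8374 0.4339; 0.4339 0.5079]
step 2: x^-=[-0.9875, 2.5970]  P^-=[1.2552 0.6013; 0.6013 0.6779]  H_jac=[-0.3554 0.9347]  S=[0.6613]  K=[0.1753; 0.6350]  nu=[-5.5184]  x^+=[-1.9549, -0.9073]  P^+=[1.2349 0.5277; 0.5277 0.4113]
step 3: x^-=[-2.2362, -0.9073]  P^-=[1.7016 0.6652; 0.6652 0.5813]  H_jac=[-0.9266 -0.3760]  S=[2.3167]  K=[-0.7885; -0.3604]  nu=[-3.9133]  x^+=[0.8496, 0.5030]  P^+=[0.2610 0.0068; 0.0068 0.2804]

H_jac[0,0] = -0.9266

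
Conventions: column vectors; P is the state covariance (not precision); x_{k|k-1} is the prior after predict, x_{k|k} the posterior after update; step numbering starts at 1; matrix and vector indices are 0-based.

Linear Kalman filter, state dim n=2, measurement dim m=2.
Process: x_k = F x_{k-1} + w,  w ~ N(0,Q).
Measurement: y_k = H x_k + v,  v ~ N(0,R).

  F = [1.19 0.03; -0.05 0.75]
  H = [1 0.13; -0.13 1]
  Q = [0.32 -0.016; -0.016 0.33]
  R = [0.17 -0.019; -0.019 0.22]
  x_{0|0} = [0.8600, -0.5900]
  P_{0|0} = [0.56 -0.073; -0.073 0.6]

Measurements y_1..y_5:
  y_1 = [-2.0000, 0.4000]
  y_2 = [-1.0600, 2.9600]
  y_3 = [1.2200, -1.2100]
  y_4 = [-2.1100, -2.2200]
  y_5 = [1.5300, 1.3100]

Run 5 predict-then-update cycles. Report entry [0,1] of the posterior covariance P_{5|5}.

P_post[0,1] = -0.0149

step 1: x^-=[1.0057, -0.4855]  P^-=[1.1083 -0.1009; -0.1009 0.6744]  S=[1.2635 -0.1746; -0.1746 0.9393]  K=[0.8527 -0.1023; 0.0931 0.7492]  nu=[-2.9426, 1.0162]  x^+=[-1.6073, 0.0020]  P^+=[0.1494 -0.0193; -0.0193 0.1605]
step 2: x^-=[-1.9127, 0.0819]  P^-=[0.5303 -0.0385; -0.0385 0.4221]  S=[0.6975 -0.0709; -0.0709 0.6611]  K=[0.7448 -0.0826; 0.0902 0.6558]  nu=[0.8420, 2.6295]  x^+=[-1.5027, 1.8821]  P^+=[0.1302 -0.0154; -0.0154 0.1406]
step 3: x^-=[-1.7318, 1.4867]  P^-=[0.5034 -0.0343; -0.0343 0.4105]  S=[0.6714 -0.0648; -0.0648 0.6480]  K=[0.7353 -0.0804; 0.0911 0.6496]  nu=[2.7585, -2.9219]  x^+=[0.5316, -0.1600]  P^+=[0.1285 -0.0150; -0.0150 0.1392]
step 4: x^-=[0.6278, -0.1466]  P^-=[0.5010 -0.0338; -0.0338 0.4098]  S=[0.6691 -0.0641; -0.0641 0.6470]  K=[0.7345 -0.0802; 0.0913 0.6491]  nu=[-2.7188, -1.9918]  x^+=[-1.2094, -1.6876]  P^+=[0.1283 -0.0149; -0.0149 0.1391]
step 5: x^-=[-1.4898, -1.2053]  P^-=[0.5008 -0.0338; -0.0338 0.4097]  S=[0.6689 -0.0641; -0.0641 0.6470]  K=[0.7344 -0.0801; 0.0913 0.6491]  nu=[3.1765, 2.3216]  x^+=[0.6570, 0.5916]  P^+=[0.1283 -0.0149; -0.0149 0.1391]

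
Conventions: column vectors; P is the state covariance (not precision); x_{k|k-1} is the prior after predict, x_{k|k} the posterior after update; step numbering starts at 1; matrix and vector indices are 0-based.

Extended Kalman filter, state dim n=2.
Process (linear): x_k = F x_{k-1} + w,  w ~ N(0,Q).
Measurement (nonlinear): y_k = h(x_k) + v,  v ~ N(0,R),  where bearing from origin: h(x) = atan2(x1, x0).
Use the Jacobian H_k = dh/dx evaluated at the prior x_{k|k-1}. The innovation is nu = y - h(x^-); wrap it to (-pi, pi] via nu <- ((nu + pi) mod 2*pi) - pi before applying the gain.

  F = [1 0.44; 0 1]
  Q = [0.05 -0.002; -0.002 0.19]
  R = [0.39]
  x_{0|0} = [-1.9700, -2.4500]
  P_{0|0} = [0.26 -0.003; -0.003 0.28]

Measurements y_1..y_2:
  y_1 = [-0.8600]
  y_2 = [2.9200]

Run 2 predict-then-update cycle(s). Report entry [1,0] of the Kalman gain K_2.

step 1: x^-=[-3.0480, -2.4500]  P^-=[0.3616 0.1182; 0.1182 0.4700]  H_jac=[0.1602 -0.1993]  S=[0.4104]  K=[0.0837; -0.1821]  nu=[1.6045]  x^+=[-2.9136, -2.7422]  P^+=[0.3587 0.1245; 0.1245 0.4564]
step 2: x^-=[-4.1202, -2.7422]  P^-=[0.6066 0.3233; 0.3233 0.6464]  H_jac=[0.1119 -0.1682]  S=[0.4037]  K=[0.0335; -0.1797]  nu=[-0.8088]  x^+=[-4.1473, -2.5969]  P^+=[0.6061 0.3257; 0.3257 0.6334]

K[1,0] = -0.1797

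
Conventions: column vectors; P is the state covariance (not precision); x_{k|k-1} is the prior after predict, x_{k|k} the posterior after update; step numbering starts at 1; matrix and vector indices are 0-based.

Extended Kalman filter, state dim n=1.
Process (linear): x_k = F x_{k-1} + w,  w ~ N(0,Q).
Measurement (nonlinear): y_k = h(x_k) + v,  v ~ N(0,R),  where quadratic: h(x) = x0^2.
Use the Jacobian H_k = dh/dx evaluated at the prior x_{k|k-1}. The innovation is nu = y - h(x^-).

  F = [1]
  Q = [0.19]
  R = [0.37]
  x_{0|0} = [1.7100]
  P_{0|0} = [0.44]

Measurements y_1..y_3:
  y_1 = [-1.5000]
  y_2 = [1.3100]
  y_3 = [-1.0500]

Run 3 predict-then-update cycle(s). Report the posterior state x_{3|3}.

step 1: x^-=[1.7100]  P^-=[0.6300]  H_jac=[3.4200]  S=[7.7387]  K=[0.2784]  nu=[-4.4241]  x^+=[0.4783]  P^+=[0.0301]
step 2: x^-=[0.4783]  P^-=[0.2201]  H_jac=[0.9565]  S=[0.5714]  K=[0.3685]  nu=[1.0813]  x^+=[0.8767]  P^+=[0.1425]
step 3: x^-=[0.8767]  P^-=[0.3325]  H_jac=[1.7534]  S=[1.3923]  K=[0.4188]  nu=[-1.8186]  x^+=[0.1151]  P^+=[0.0884]

x_post = [0.1151]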